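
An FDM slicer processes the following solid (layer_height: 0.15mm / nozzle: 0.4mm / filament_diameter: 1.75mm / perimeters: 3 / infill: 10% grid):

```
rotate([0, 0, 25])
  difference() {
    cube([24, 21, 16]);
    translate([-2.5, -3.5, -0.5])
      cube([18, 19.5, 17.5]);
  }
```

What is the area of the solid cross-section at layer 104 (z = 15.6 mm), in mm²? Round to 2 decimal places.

At z = 15.6 mm: the cube is present — its section is the full 24×21 rectangle (area 504.00 mm²); the cube at (-2.5, -3.5) (footprint 18×19.5) is included at this height (area 351.00 mm²); After the difference (first − rest): starting from the 24×21 cube (504.00 mm²), the 18×19.5 cube at (-2.5, -3.5) partially overlaps it — only the 248.00 mm² overlap (of its 351.00 mm²) is removed, clipping the outline — area = 256.00 mm²; (whole slice rotated 25° about Z — lengths, areas and connectivity unchanged). Overall, the cross-section is a single solid region. Net area = 256.00 mm².

256.00 mm²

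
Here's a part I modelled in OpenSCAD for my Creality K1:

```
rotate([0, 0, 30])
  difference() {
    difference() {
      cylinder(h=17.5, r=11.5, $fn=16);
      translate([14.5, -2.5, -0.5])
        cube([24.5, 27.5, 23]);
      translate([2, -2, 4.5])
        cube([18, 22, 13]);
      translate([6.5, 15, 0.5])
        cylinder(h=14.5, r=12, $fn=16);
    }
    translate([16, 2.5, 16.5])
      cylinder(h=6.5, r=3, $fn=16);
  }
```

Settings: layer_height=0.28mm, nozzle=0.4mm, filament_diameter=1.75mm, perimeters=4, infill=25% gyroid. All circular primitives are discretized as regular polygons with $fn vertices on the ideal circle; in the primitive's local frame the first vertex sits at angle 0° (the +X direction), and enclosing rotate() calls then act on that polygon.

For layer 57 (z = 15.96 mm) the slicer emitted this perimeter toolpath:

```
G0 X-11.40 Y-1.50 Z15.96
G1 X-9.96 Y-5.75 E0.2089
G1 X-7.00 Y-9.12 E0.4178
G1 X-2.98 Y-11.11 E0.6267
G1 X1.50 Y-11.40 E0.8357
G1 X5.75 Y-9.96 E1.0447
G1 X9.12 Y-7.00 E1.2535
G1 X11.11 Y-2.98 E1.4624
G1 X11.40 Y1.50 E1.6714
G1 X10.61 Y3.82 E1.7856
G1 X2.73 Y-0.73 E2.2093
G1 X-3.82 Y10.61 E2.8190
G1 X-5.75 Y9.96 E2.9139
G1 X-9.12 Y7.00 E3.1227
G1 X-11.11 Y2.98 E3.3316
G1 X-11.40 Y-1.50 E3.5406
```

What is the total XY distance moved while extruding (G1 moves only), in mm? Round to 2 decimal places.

76.04 mm

Sum the Euclidean lengths of each G1 segment: total = 76.04 mm.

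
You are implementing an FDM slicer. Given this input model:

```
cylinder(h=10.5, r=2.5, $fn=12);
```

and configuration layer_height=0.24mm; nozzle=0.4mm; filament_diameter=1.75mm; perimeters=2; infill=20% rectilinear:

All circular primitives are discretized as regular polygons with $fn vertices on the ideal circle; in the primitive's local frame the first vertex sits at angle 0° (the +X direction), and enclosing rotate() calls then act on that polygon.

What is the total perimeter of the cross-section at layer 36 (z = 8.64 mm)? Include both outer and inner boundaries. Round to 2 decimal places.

15.53 mm

At z = 8.64 mm: the r=2.5 cylinder contributes a regular 12-gon of circumradius 2.5 (perimeter = 2·12·2.500·sin(180°/12) = 15.53 mm). Overall, the cross-section is a single solid region. Total boundary length (outer) = 15.53 mm.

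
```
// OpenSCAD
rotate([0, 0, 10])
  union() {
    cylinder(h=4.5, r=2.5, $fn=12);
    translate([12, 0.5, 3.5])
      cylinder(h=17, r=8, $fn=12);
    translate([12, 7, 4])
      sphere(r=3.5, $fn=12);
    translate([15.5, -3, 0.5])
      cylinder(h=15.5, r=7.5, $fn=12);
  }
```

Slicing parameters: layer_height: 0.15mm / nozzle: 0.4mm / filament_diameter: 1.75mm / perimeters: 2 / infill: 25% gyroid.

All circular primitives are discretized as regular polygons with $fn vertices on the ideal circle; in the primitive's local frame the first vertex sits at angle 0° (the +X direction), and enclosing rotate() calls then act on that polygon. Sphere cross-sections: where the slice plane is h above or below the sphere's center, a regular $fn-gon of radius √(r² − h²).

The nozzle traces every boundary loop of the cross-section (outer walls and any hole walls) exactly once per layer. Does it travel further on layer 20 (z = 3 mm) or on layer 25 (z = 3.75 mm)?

Layer 20 (z = 3): the cylinder: section is a regular 12-gon, circumradius r=2.5 (perimeter = 2·12·2.500·sin(180°/12) = 15.53 mm); the cylinder at (12, 0.5) does not reach this height (z outside [3.5, 20.5]); the r=3.5 sphere at (12, 7) slices to a regular 12-gon of circumradius 3.354 (√(r²−h²) with h=1 from center) (perimeter = 2·12·3.354·sin(180°/12) = 20.83 mm); the r=7.5 cylinder at (15.5, -3) contributes a regular 12-gon of circumradius 7.5 (perimeter = 2·12·7.500·sin(180°/12) = 46.59 mm); Merging all regions: the 3 present regions are separate (no shared area or edge), so areas and boundary lengths simply add and each stays a separate island — boundary = 82.95 mm; (rotated 10° about Z; rotation is an isometry so areas/perimeters/island counts are preserved). So its perimeter = 82.95 mm. Layer 25 (z = 3.75): the r=2.5 cylinder contributes a regular 12-gon of circumradius 2.5 (perimeter = 2·12·2.500·sin(180°/12) = 15.53 mm); the r=8 cylinder at (12, 0.5) contributes a regular 12-gon of circumradius 8 (perimeter = 2·12·8.000·sin(180°/12) = 49.69 mm); the sphere at (12, 7): section is a regular 12-gon, circumradius = √(r²−h²) = √(3.5²−0.25²) = 3.491 (perimeter = 2·12·3.491·sin(180°/12) = 21.69 mm); the r=7.5 cylinder at (15.5, -3) contributes a regular 12-gon of circumradius 7.5 (perimeter = 2·12·7.500·sin(180°/12) = 46.59 mm); Taking the union: the regions partially overlap (shared area 131.65 mm²), so the edge portions inside another operand are dropped and the merged outline is re-measured after clipping — boundary = 76.55 mm; (rotated 10° about Z; rotation is an isometry so areas/perimeters/island counts are preserved). So its perimeter = 76.55 mm. Layer 20 is larger (82.95 vs 76.55 mm).

layer 20 (z = 3 mm)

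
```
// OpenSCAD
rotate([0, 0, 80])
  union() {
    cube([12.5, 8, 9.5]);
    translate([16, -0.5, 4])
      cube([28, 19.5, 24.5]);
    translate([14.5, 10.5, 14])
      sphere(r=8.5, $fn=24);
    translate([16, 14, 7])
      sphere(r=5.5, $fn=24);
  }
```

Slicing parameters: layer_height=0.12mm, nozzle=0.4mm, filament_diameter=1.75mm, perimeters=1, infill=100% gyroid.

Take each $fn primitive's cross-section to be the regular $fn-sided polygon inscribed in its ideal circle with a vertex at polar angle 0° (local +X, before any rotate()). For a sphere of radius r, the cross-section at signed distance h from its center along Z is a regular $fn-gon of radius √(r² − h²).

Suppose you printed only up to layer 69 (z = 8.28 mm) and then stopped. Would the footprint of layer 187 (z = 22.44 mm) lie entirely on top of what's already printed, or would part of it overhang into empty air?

Compare the two slices. At z = 8.28: the cube (footprint 12.5×8) is included at this height (area 100.00 mm²); the 28×19.5 cube at (16, -0.5) contributes its full rectangle (area 546.00 mm²); the sphere at (14.5, 10.5): section is a regular 24-gon, circumradius = √(r²−h²) = √(8.5²−5.72²) = 6.287 (area = (24/2)·6.287²·sin(360°/24) = 122.78 mm²); the r=5.5 sphere at (16, 14) slices to a regular 24-gon of circumradius 5.349 (√(r²−h²) with h=1.28 from center) (area = (24/2)·5.349²·sin(360°/24) = 88.86 mm²); Taking the union: the regions partially overlap — summed areas 857.64 mm² minus the doubly-counted overlap 130.13 mm² gives 727.51 mm² — area = 727.51 mm²; (whole slice rotated 80° about Z — lengths, areas and connectivity unchanged). At z = 22.44: the cube is not intersected at this z (z outside [0, 9.5]); the cube at (16, -0.5) (footprint 28×19.5) is included at this height (area 546.00 mm²); the sphere at (14.5, 10.5): section is a regular 24-gon, circumradius = √(r²−h²) = √(8.5²−8.44²) = 1.008 (area = (24/2)·1.008²·sin(360°/24) = 3.16 mm²); the sphere at (16, 14) is absent (|z−center|=15.440 > r=5.5); Combining (union): the 2 present regions are separate (no shared area or edge), so areas and boundary lengths simply add and each stays a separate island — area = 549.16 mm²; (whole slice rotated 80° about Z — lengths, areas and connectivity unchanged). Checking containment: the cross-section at z = 22.44 is a subset of the cross-section at z = 8.28.

entirely on top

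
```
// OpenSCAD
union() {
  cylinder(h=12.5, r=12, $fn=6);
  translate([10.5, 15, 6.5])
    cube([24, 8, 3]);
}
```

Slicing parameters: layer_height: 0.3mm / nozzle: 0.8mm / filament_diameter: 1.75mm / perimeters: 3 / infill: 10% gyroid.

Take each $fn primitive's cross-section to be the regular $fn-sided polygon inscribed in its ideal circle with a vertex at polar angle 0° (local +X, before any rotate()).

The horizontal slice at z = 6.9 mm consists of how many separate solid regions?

2

At z = 6.9 mm: the r=12 cylinder contributes a regular 6-gon of circumradius 12; the 24×8 cube at (10.5, 15) contributes its full rectangle; Taking the union: the 2 present regions are separate (no shared area or edge), so areas and boundary lengths simply add and each stays a separate island — 2 connected regions. The result has 2 disconnected regions.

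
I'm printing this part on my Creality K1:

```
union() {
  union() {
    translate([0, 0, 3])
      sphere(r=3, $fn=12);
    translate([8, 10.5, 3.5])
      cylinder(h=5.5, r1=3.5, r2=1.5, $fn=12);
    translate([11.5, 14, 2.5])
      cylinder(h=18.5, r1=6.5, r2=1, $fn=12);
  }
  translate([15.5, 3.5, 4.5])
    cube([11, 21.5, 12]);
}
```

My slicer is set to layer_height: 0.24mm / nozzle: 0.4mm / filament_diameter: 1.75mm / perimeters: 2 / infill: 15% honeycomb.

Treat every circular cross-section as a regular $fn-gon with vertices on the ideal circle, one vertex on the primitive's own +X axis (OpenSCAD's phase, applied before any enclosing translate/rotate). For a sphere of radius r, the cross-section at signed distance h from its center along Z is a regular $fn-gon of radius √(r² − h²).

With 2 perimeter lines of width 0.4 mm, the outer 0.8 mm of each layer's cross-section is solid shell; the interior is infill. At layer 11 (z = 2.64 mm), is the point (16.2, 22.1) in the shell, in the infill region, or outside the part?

outside

At z = 2.64 mm: the r=3 sphere slices to a regular 12-gon of circumradius 2.978 (√(r²−h²) with h=0.36 from center); the cone at (8, 10.5) does not reach this height (z outside [3.5, 9]); the cone at (11.5, 14): at t=0.008 of its height the radius interpolates to r₁+(r₂−r₁)t = 6.458, giving a regular 12-gon of that circumradius; Merging all regions: the 2 present regions are separate (no shared area or edge), so areas and boundary lengths simply add and each stays a separate island — 2 connected regions; the cube at (15.5, 3.5) is not intersected at this z (z outside [4.5, 16.5]); Combining (union): only that combined region is present, so the union is just that shape — 2 connected regions. Overall, the cross-section has 2 separate islands. The nearest boundary edge runs (11.50, 20.46)→(14.73, 19.59); distance from the point to it = 2.91 mm. The point is not inside any of the regions above, so it lies outside the cross-section (2.91 mm from the nearest boundary).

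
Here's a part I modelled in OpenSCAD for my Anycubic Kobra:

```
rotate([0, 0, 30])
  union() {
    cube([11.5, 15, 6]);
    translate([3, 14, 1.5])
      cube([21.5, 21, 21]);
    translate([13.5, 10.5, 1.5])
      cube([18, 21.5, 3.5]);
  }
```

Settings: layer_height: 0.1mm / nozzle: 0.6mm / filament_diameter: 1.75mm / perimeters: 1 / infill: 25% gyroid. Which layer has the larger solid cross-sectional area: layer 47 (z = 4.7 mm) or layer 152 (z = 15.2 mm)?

Layer 47 (z = 4.7): the 11.5×15 cube contributes its full rectangle (area 172.50 mm²); the cube at (3, 14) is present — its section is the full 21.5×21 rectangle (area 451.50 mm²); the cube at (13.5, 10.5) is present — its section is the full 18×21.5 rectangle (area 387.00 mm²); Merging all regions: the regions partially overlap — summed areas 1011.00 mm² minus the doubly-counted overlap 206.50 mm² gives 804.50 mm² — area = 804.50 mm²; (whole slice rotated 30° about Z — lengths, areas and connectivity unchanged). So its area = 804.50 mm². Layer 152 (z = 15.2): the cube does not reach this height (z outside [0, 6]); the cube at (3, 14) is present — its section is the full 21.5×21 rectangle (area 451.50 mm²); the cube at (13.5, 10.5) is absent (z outside [1.5, 5]); Combining (union): only the 21.5×21 cube at (3, 14) is present, so the union is just that shape — area = 451.50 mm²; (whole slice rotated 30° about Z — lengths, areas and connectivity unchanged). So its area = 451.50 mm². Layer 47 is larger (804.50 vs 451.50 mm²).

layer 47 (z = 4.7 mm)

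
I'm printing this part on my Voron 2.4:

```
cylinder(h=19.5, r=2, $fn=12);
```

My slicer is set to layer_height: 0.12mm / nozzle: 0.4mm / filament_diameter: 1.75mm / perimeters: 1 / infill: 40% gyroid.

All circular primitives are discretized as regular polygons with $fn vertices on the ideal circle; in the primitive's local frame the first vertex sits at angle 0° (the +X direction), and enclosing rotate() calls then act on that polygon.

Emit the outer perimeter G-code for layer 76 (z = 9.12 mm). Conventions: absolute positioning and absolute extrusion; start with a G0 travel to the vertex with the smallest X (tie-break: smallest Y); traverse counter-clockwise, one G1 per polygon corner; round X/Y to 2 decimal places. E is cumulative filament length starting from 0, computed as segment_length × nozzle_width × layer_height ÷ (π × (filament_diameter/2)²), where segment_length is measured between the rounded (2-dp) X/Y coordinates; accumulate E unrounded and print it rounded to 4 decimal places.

At z = 9.12 mm: the r=2 cylinder contributes a regular 12-gon of circumradius 2. The outline is a single polygon with 12 vertices. Extrusion per mm of travel: 0.4 × 0.12 / (π × 0.875²) = 0.019956. Accumulating E over each segment gives final E = 0.2478.

G0 X-2.00 Y0.00 Z9.12
G1 X-1.73 Y-1.00 E0.0207
G1 X-1.00 Y-1.73 E0.0413
G1 X0.00 Y-2.00 E0.0619
G1 X1.00 Y-1.73 E0.0826
G1 X1.73 Y-1.00 E0.1032
G1 X2.00 Y0.00 E0.1239
G1 X1.73 Y1.00 E0.1446
G1 X1.00 Y1.73 E0.1652
G1 X0.00 Y2.00 E0.1858
G1 X-1.00 Y1.73 E0.2065
G1 X-1.73 Y1.00 E0.2271
G1 X-2.00 Y0.00 E0.2478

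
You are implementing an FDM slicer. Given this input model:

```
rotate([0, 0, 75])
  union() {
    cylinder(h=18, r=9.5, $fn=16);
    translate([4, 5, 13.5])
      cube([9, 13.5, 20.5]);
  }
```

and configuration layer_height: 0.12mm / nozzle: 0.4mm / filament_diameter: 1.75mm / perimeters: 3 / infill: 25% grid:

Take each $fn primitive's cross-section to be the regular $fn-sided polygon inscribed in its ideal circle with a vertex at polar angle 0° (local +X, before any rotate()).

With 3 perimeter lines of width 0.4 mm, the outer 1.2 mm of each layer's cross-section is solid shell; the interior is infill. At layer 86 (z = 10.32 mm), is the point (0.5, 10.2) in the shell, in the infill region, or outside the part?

outside

At z = 10.32 mm: the r=9.5 cylinder gives a regular 16-gon of circumradius 9.5 (constant along its height); the cube at (4, 5) is not intersected at this z (z outside [13.5, 34]); Taking the union: only the r=9.5 cylinder is present, so the union is just that shape — 1 connected region; (whole slice rotated 75° about Z — lengths, areas and connectivity unchanged). Overall, the cross-section is a single solid region. Undo the 75° rotation: the query point maps to (9.982, 2.157) in the un-rotated model frame. The nearest boundary edge runs (9.50, 0.00)→(8.78, 3.64); distance from the point to it = 0.89 mm. The point is not inside any of the regions above, so it lies outside the cross-section (0.89 mm from the nearest boundary).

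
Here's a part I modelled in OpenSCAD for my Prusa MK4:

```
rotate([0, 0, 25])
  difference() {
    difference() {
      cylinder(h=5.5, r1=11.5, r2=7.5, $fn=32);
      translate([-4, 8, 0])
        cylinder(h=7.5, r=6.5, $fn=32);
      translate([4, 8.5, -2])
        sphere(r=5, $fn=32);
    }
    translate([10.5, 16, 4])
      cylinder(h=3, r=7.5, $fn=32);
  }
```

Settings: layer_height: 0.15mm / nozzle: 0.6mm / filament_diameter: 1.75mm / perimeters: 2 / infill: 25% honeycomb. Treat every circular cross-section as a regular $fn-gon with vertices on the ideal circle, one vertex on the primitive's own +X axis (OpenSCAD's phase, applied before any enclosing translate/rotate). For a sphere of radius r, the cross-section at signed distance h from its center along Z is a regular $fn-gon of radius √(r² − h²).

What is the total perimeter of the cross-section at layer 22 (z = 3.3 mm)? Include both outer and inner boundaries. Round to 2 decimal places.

At z = 3.3 mm: the cone: at t=0.600 of its height the radius interpolates to r₁+(r₂−r₁)t = 9.100, giving a regular 32-gon of that circumradius (perimeter = 2·32·9.100·sin(180°/32) = 57.09 mm); the r=6.5 cylinder at (-4, 8) contributes a regular 32-gon of circumradius 6.5 (perimeter = 2·32·6.500·sin(180°/32) = 40.78 mm); the sphere at (4, 8.5) is not intersected at this z (|z−center|=5.300 > r=5); After the difference (first − rest): starting from the cone, the r=6.5 cylinder at (-4, 8) partially overlaps it — only the 57.35 mm² overlap (of its 131.88 mm²) is removed, clipping the outline — boundary = 59.57 mm; the cylinder at (10.5, 16) is absent (z outside [4, 7]); After the difference (first − rest): none of the subtracted shapes is present at this height, so that combined region is unchanged — boundary = 59.57 mm; (rotated 25° about Z; rotation is an isometry so areas/perimeters/island counts are preserved). Overall, the cross-section is a single solid region. Total boundary length (outer) = 59.57 mm.

59.57 mm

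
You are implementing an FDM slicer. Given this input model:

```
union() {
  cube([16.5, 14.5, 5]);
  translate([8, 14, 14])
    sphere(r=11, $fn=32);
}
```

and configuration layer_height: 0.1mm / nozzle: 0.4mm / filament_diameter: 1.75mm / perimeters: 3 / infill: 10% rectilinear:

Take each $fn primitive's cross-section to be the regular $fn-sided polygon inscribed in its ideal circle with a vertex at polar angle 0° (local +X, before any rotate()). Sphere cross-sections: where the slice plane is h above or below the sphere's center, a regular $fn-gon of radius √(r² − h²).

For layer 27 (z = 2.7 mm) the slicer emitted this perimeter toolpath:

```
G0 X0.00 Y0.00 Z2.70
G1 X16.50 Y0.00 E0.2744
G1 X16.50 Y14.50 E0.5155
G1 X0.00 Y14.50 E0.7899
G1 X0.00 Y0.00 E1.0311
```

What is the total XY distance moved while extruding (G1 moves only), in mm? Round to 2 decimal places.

Sum the Euclidean lengths of each G1 segment: total = 62.00 mm.

62.00 mm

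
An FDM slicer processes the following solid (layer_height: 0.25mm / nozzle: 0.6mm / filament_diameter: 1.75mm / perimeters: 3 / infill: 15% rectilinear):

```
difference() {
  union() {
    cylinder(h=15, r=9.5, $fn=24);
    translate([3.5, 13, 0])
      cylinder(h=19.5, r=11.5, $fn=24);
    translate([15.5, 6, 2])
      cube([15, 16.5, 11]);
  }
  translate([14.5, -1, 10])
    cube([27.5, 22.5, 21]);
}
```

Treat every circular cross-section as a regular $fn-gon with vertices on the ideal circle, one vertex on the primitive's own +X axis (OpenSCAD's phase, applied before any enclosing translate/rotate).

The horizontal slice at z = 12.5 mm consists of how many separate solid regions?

2

At z = 12.5 mm: the r=9.5 cylinder gives a regular 24-gon of circumradius 9.5 (constant along its height); the r=11.5 cylinder at (3.5, 13) contributes a regular 24-gon of circumradius 11.5; the cube at (15.5, 6) (footprint 15×16.5) is included at this height; Combining (union): the regions partially overlap (shared area 81.55 mm²), so overlapping operands fuse into one piece — 2 connected regions; the 27.5×22.5 cube at (14.5, -1) contributes its full rectangle; Subtracting the remaining from the first: starting from the result so far, the 27.5×22.5 cube at (14.5, -1) partially overlaps it — only the 234.34 mm² overlap (of its 618.75 mm²) is removed, clipping the outline — 2 connected regions. The result has 2 disconnected regions.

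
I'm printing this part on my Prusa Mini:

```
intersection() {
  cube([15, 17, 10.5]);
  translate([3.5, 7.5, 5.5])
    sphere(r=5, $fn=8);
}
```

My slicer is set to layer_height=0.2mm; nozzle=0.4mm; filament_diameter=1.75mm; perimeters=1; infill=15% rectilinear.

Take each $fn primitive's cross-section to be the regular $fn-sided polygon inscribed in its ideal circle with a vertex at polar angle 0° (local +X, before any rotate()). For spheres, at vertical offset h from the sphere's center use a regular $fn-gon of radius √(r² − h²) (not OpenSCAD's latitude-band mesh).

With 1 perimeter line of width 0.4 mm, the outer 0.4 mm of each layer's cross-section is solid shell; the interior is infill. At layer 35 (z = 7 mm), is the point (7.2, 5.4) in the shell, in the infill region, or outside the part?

At z = 7 mm: the cube is present — its section is the full 15×17 rectangle; the r=5 sphere at (3.5, 7.5) contributes a regular 8-gon of circumradius √(5²−1.5²) = 4.770; Taking the intersection: the r=5 sphere at (3.5, 7.5) partially overlaps the 15×17 cube; clipping to the common part keeps 60.45 mm² — 1 connected region. Overall, the cross-section is a single solid region. The nearest boundary edge runs (8.27, 7.50)→(6.87, 4.13); distance from the point to it = 0.18 mm. The point is inside the cross-section, 0.18 mm from the nearest boundary — within the 0.4 mm shell band (1 × 0.4).

shell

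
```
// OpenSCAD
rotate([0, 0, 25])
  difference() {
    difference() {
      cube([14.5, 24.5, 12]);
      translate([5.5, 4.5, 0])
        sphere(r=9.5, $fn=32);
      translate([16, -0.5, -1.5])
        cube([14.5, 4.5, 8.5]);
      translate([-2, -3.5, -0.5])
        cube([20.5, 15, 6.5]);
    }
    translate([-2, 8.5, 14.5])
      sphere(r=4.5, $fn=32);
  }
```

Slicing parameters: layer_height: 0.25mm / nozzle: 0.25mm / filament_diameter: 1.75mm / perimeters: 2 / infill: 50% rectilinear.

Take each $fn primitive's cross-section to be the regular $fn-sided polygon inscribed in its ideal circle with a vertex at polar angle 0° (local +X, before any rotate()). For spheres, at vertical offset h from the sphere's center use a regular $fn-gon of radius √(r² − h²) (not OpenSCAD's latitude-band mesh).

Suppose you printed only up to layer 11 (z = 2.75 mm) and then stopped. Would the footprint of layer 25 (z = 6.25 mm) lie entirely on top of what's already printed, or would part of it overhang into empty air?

Compare the two slices. At z = 2.75: the cube is present — its section is the full 14.5×24.5 rectangle (area 355.25 mm²); the r=9.5 sphere at (5.5, 4.5) slices to a regular 32-gon of circumradius 9.093 (√(r²−h²) with h=2.75 from center) (area = (32/2)·9.093²·sin(360°/32) = 258.10 mm²); the 14.5×4.5 cube at (16, -0.5) contributes its full rectangle (area 65.25 mm²); the cube at (-2, -3.5) (footprint 20.5×15) is included at this height (area 307.50 mm²); After the difference (first − rest): starting from the 14.5×24.5 cube (355.25 mm²), the r=9.5 sphere at (5.5, 4.5) partially overlaps it — only the 174.83 mm² overlap (of its 258.10 mm²) is removed, clipping the outline; the 14.5×4.5 cube at (16, -0.5) misses the remaining region (no effect); the 20.5×15 cube at (-2, -3.5) partially overlaps it — only the 8.14 mm² overlap (of its 307.50 mm²) is removed, clipping the outline — area = 172.28 mm²; the sphere at (-2, 8.5) is not intersected at this z (|z−center|=11.750 > r=4.5); After the difference (first − rest): none of the subtracted shapes is present at this height, so the result so far is unchanged — area = 172.28 mm²; (rotated 25° about Z; rotation is an isometry so areas/perimeters/island counts are preserved). At z = 6.25: the cube is present — its section is the full 14.5×24.5 rectangle (area 355.25 mm²); the sphere at (5.5, 4.5): section is a regular 32-gon, circumradius = √(r²−h²) = √(9.5²−6.25²) = 7.155 (area = (32/2)·7.155²·sin(360°/32) = 159.78 mm²); the 14.5×4.5 cube at (16, -0.5) contributes its full rectangle (area 65.25 mm²); the cube at (-2, -3.5) does not reach this height (z outside [-0.5, 6]); Taking the first minus the rest: starting from the 14.5×24.5 cube (355.25 mm²), the r=9.5 sphere at (5.5, 4.5) partially overlaps it — only the 129.39 mm² overlap (of its 159.78 mm²) is removed, clipping the outline; the 14.5×4.5 cube at (16, -0.5) misses the remaining region (no effect) — area = 225.86 mm²; the sphere at (-2, 8.5) is absent (|z−center|=8.250 > r=4.5); Taking the first minus the rest: none of the subtracted shapes is present at this height, so the result so far is unchanged — area = 225.86 mm²; (whole slice rotated 25° about Z — lengths, areas and connectivity unchanged). Checking containment: at z = 6.25 the cross-section extends beyond the z = 2.75 cross-section by about 53.59 mm².

part overhangs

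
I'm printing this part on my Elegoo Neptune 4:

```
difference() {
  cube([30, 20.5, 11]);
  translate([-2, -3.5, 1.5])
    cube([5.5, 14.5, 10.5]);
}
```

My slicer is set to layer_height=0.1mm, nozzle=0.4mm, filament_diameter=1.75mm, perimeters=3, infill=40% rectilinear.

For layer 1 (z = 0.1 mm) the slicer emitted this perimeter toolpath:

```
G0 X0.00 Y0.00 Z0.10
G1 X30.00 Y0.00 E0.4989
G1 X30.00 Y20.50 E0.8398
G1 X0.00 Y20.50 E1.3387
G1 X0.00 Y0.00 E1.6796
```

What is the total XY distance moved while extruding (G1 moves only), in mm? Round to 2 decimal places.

Sum the Euclidean lengths of each G1 segment: total = 101.00 mm.

101.00 mm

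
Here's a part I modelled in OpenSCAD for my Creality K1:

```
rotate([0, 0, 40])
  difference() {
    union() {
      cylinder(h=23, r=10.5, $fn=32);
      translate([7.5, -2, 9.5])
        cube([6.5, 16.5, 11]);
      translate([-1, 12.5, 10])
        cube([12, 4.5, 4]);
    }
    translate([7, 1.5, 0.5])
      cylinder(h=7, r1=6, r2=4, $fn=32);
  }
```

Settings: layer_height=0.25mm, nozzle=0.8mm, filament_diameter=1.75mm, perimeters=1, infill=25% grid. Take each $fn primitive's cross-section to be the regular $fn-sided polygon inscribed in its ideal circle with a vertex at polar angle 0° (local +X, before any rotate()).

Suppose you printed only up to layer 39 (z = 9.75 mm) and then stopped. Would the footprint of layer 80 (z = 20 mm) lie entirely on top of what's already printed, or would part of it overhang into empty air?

Compare the two slices. At z = 9.75: the cylinder: section is a regular 32-gon, circumradius r=10.5 (area = (32/2)·10.500²·sin(360°/32) = 344.14 mm²); the 6.5×16.5 cube at (7.5, -2) contributes its full rectangle (area 107.25 mm²); the cube at (-1, 12.5) is absent (z outside [10, 14]); Merging all regions: the regions partially overlap — summed areas 451.39 mm² minus the doubly-counted overlap 20.70 mm² gives 430.69 mm² — area = 430.69 mm²; the cone at (7, 1.5) does not reach this height (z outside [0.5, 7.5]); Subtracting the remaining from the first: none of the subtracted shapes is present at this height, so the result so far is unchanged — area = 430.69 mm²; (rotated 40° about Z; rotation is an isometry so areas/perimeters/island counts are preserved). At z = 20: the r=10.5 cylinder gives a regular 32-gon of circumradius 10.5 (constant along its height) (area = (32/2)·10.500²·sin(360°/32) = 344.14 mm²); the 6.5×16.5 cube at (7.5, -2) contributes its full rectangle (area 107.25 mm²); the cube at (-1, 12.5) is absent (z outside [10, 14]); Merging all regions: the regions partially overlap — summed areas 451.39 mm² minus the doubly-counted overlap 20.70 mm² gives 430.69 mm² — area = 430.69 mm²; the cone at (7, 1.5) is not intersected at this z (z outside [0.5, 7.5]); Taking the first minus the rest: none of the subtracted shapes is present at this height, so that combined region is unchanged — area = 430.69 mm²; (rotated 40° about Z; rotation is an isometry so areas/perimeters/island counts are preserved). Checking containment: the cross-section at z = 20 is a subset of the cross-section at z = 9.75.

entirely on top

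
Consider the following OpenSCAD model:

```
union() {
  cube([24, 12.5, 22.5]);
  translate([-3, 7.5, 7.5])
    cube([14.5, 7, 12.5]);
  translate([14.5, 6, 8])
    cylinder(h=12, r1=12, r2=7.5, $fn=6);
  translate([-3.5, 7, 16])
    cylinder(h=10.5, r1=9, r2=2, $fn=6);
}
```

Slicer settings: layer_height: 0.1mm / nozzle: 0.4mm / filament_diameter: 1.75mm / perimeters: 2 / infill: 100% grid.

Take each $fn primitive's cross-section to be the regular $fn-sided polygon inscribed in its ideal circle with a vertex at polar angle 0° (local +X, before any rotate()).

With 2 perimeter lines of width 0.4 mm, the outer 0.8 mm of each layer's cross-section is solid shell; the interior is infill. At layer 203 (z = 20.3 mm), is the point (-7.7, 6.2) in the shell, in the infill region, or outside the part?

infill

At z = 20.3 mm: the cube (footprint 24×12.5) is included at this height; the cube at (-3, 7.5) is not intersected at this z (z outside [7.5, 20]); the cone at (14.5, 6) is not intersected at this z (z outside [8, 20]); the cone at (-3.5, 7) (r1=9→r2=2) has section circumradius 6.133 here — a regular 6-gon; Taking the union: the regions partially overlap (shared area 12.01 mm²), so overlapping operands fuse into one piece — 1 connected region. Overall, the cross-section is a single solid region. The nearest boundary edge runs (-6.57, 1.69)→(-9.63, 7.00); distance from the point to it = 1.27 mm. The point is inside the cross-section and 1.27 mm from the nearest boundary — more than the 0.8 mm shell width (2 × 0.4), so it's in the infill interior.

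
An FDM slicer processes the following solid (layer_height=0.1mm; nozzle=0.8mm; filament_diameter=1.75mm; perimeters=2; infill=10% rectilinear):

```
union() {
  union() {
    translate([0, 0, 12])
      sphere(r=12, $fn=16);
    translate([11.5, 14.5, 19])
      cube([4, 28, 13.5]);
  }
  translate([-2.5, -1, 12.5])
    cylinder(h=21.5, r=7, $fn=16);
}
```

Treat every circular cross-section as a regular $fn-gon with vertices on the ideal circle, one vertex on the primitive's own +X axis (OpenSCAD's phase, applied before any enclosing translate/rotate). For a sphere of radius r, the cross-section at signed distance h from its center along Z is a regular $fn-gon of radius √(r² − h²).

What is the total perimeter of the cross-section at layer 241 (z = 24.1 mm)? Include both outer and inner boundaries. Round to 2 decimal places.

At z = 24.1 mm: the sphere is absent (|z−center|=12.100 > r=12); the 4×28 cube at (11.5, 14.5) contributes its full rectangle (perimeter 64.00 mm); Taking the union: only the 4×28 cube at (11.5, 14.5) is present, so the union is just that shape — boundary = 64.00 mm; the cylinder at (-2.5, -1): section is a regular 16-gon, circumradius r=7 (perimeter = 2·16·7.000·sin(180°/16) = 43.70 mm); Merging all regions: the 2 present regions are separate (no shared area or edge), so areas and boundary lengths simply add and each stays a separate island — boundary = 107.70 mm. Overall, the cross-section has 2 separate islands. Total boundary length (outer) = 107.70 mm.

107.70 mm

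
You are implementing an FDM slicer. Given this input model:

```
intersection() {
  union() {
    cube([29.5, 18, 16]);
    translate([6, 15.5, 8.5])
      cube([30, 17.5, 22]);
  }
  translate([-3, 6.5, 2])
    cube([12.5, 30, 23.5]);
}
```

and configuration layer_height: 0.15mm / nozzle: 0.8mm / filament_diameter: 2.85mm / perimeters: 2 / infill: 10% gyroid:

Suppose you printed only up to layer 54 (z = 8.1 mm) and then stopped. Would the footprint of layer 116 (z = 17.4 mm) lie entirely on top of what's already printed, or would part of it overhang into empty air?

Compare the two slices. At z = 8.1: the cube (footprint 29.5×18) is included at this height (area 531.00 mm²); the cube at (6, 15.5) is absent (z outside [8.5, 30.5]); Merging all regions: only the 29.5×18 cube is present, so the union is just that shape — area = 531.00 mm²; the cube at (-3, 6.5) is present — its section is the full 12.5×30 rectangle (area 375.00 mm²); Taking the intersection: the 12.5×30 cube at (-3, 6.5) partially overlaps the result so far; clipping to the common part keeps 109.25 mm² — area = 109.25 mm². At z = 17.4: the cube is not intersected at this z (z outside [0, 16]); the cube at (6, 15.5) (footprint 30×17.5) is included at this height (area 525.00 mm²); Combining (union): only the 30×17.5 cube at (6, 15.5) is present, so the union is just that shape — area = 525.00 mm²; the 12.5×30 cube at (-3, 6.5) contributes its full rectangle (area 375.00 mm²); Keeping only the common overlap: the 12.5×30 cube at (-3, 6.5) partially overlaps the result so far; clipping to the common part keeps 61.25 mm² — area = 61.25 mm². Checking containment: at z = 17.4 the cross-section extends beyond the z = 8.1 cross-section by about 52.50 mm².

part overhangs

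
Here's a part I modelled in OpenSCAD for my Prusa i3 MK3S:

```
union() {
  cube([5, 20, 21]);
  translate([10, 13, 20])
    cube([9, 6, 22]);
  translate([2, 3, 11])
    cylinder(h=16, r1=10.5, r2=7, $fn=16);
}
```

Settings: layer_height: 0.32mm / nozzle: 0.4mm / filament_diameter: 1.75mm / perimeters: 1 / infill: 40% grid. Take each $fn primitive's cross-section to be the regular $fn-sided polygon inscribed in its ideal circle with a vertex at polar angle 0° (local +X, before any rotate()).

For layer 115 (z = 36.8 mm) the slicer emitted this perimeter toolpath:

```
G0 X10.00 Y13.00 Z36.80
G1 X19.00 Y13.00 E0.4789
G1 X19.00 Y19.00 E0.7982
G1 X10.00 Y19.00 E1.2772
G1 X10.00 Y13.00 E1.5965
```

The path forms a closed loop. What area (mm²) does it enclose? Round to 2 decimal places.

Apply the shoelace formula to the sequence of (X, Y) vertices; enclosed area = 54.00 mm².

54.00 mm²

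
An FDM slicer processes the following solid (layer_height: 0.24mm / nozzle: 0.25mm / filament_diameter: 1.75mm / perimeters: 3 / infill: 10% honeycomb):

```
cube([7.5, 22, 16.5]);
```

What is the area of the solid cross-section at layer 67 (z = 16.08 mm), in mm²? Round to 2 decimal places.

165.00 mm²

At z = 16.08 mm: the 7.5×22 cube contributes its full rectangle (area 165.00 mm²). Overall, the cross-section is a single solid region. Net area = 165.00 mm².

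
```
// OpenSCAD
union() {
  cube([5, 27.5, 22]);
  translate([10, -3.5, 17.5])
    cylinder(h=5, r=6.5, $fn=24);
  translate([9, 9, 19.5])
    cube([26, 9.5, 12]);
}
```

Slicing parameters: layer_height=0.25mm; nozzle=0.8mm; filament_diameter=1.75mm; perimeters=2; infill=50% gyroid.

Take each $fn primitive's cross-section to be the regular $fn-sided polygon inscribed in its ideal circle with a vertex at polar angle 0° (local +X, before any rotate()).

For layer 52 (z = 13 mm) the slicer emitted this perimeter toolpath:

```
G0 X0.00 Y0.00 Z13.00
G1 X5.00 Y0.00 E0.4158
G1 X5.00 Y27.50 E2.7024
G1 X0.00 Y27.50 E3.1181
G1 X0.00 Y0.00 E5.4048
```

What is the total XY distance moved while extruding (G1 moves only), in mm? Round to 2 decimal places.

Sum the Euclidean lengths of each G1 segment: total = 65.00 mm.

65.00 mm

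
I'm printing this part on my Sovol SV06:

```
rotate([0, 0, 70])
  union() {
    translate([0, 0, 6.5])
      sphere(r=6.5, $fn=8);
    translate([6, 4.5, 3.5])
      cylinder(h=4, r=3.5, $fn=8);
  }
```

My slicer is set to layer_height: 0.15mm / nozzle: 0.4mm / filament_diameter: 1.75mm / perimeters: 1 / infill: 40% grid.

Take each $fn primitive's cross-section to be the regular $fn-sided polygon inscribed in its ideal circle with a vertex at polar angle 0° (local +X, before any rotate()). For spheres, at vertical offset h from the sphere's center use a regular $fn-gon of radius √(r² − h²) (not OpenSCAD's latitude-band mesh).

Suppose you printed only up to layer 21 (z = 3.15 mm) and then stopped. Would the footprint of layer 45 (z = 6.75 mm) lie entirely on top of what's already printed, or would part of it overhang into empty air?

Compare the two slices. At z = 3.15: the r=6.5 sphere slices to a regular 8-gon of circumradius 5.570 (√(r²−h²) with h=3.35 from center) (area = (8/2)·5.570²·sin(360°/8) = 87.76 mm²); the cylinder at (6, 4.5) does not reach this height (z outside [3.5, 7.5]); Merging all regions: only the r=6.5 sphere is present, so the union is just that shape — area = 87.76 mm²; (whole slice rotated 70° about Z — lengths, areas and connectivity unchanged). At z = 6.75: the r=6.5 sphere contributes a regular 8-gon of circumradius √(6.5²−0.25²) = 6.495 (area = (8/2)·6.495²·sin(360°/8) = 119.32 mm²); the r=3.5 cylinder at (6, 4.5) gives a regular 8-gon of circumradius 3.5 (constant along its height) (area = (8/2)·3.500²·sin(360°/8) = 34.65 mm²); Taking the union: the regions partially overlap — summed areas 153.97 mm² minus the doubly-counted overlap 7.35 mm² gives 146.62 mm² — area = 146.62 mm²; (whole slice rotated 70° about Z — lengths, areas and connectivity unchanged). Checking containment: at z = 6.75 the cross-section extends beyond the z = 3.15 cross-section by about 58.87 mm².

part overhangs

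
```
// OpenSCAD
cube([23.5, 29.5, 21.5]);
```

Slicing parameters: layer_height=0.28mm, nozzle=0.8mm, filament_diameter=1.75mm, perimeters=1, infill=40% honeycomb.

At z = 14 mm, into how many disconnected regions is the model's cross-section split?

1

At z = 14 mm: the 23.5×29.5 cube contributes its full rectangle. The result has 1 disconnected region.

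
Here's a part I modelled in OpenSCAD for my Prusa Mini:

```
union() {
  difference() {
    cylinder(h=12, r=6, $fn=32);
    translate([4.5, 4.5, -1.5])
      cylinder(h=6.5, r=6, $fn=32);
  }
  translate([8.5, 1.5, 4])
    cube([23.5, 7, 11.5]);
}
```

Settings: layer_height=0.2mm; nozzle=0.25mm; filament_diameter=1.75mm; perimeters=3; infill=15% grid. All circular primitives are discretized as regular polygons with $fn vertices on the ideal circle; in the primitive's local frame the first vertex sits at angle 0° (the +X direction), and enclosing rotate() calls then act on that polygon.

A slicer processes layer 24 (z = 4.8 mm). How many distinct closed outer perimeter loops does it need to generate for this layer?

At z = 4.8 mm: the r=6 cylinder contributes a regular 32-gon of circumradius 6; the r=6 cylinder at (4.5, 4.5) gives a regular 32-gon of circumradius 6 (constant along its height); After the difference (first − rest): starting from the r=6 cylinder, the r=6 cylinder at (4.5, 4.5) partially overlaps it — only the 40.02 mm² overlap (of its 112.37 mm²) is removed, clipping the outline — 1 connected region; the 23.5×7 cube at (8.5, 1.5) contributes its full rectangle; Merging all regions: the 2 present regions are separate (no shared area or edge), so areas and boundary lengths simply add and each stays a separate island — 2 connected regions. The result has 2 disconnected regions.

2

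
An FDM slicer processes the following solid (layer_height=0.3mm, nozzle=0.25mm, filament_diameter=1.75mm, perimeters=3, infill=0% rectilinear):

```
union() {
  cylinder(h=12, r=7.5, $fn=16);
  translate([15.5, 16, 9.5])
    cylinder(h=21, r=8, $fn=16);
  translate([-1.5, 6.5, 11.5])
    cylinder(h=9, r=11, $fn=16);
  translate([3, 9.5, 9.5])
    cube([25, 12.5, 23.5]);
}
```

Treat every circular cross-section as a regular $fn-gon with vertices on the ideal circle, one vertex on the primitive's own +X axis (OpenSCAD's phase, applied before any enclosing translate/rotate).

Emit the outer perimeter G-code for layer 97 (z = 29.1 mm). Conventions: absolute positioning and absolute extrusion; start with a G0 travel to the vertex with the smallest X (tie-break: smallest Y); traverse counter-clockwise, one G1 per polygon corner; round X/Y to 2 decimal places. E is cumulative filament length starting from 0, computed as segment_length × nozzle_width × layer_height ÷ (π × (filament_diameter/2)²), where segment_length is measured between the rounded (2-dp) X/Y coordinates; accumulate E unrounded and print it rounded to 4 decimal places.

G0 X3.00 Y9.50 Z29.10
G1 X11.11 Y9.50 E0.2529
G1 X12.44 Y8.61 E0.3028
G1 X15.50 Y8.00 E0.4001
G1 X18.56 Y8.61 E0.4974
G1 X19.89 Y9.50 E0.5473
G1 X28.00 Y9.50 E0.8001
G1 X28.00 Y22.00 E1.1899
G1 X20.64 Y22.00 E1.4194
G1 X18.56 Y23.39 E1.4974
G1 X15.50 Y24.00 E1.5947
G1 X12.44 Y23.39 E1.6920
G1 X10.36 Y22.00 E1.7700
G1 X3.00 Y22.00 E1.9995
G1 X3.00 Y9.50 E2.3893

At z = 29.1 mm: the cylinder is not intersected at this z (z outside [0, 12]); the r=8 cylinder at (15.5, 16) gives a regular 16-gon of circumradius 8 (constant along its height); the cylinder at (-1.5, 6.5) is not intersected at this z (z outside [11.5, 20.5]); the cube at (3, 9.5) is present — its section is the full 25×12.5 rectangle; Combining (union): the regions partially overlap (shared area 174.15 mm²), so overlapping operands fuse into one piece — 1 connected region. The outline is a single polygon with 14 vertices. Extrusion per mm of travel: 0.25 × 0.3 / (π × 0.875²) = 0.031181. Accumulating E over each segment gives final E = 2.3893.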